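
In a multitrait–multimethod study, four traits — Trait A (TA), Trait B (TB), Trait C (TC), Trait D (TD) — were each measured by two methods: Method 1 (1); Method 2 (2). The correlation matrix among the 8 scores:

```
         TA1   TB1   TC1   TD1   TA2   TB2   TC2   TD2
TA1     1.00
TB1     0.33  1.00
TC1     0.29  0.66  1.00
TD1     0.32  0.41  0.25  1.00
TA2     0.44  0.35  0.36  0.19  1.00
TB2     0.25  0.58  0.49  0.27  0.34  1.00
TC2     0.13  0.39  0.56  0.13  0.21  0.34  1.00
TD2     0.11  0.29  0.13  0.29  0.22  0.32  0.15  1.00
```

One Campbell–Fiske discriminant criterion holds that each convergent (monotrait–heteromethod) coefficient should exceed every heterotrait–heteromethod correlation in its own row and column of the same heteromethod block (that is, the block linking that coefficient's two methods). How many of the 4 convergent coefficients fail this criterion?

Each convergent coefficient versus the relevant comparison correlations:
TA (methods 1·2): 0.44 vs {0.25, 0.35, 0.13, 0.36, 0.11, 0.19} → pass.
TB (methods 1·2): 0.58 vs {0.35, 0.25, 0.39, 0.49, 0.29, 0.27} → pass.
TC (methods 1·2): 0.56 vs {0.36, 0.13, 0.49, 0.39, 0.13, 0.13} → pass.
TD (methods 1·2): 0.29 vs {0.19, 0.11, 0.27, 0.29, 0.13, 0.13} → fail.
1 of 4 fail.

1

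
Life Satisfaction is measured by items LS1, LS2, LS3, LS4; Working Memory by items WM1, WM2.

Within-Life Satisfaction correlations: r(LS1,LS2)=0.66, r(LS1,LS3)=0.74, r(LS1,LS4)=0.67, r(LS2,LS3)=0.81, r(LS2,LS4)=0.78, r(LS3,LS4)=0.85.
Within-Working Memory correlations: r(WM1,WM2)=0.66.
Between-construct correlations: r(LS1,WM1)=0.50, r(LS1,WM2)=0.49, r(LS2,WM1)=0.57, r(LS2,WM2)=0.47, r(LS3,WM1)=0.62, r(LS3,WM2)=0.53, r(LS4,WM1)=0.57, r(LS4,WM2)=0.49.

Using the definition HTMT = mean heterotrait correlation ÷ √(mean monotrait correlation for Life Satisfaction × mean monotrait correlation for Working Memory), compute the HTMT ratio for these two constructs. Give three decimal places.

0.752

Between-construct mean = 4.24/8 = 0.5300.
Mean within-LS = 4.51/6 = 0.7517; mean within-WM = 0.66/1 = 0.6600.
Geometric mean = √(0.7517 × 0.6600) = 0.7044.
HTMT = 0.5300 / 0.7044 = 0.752.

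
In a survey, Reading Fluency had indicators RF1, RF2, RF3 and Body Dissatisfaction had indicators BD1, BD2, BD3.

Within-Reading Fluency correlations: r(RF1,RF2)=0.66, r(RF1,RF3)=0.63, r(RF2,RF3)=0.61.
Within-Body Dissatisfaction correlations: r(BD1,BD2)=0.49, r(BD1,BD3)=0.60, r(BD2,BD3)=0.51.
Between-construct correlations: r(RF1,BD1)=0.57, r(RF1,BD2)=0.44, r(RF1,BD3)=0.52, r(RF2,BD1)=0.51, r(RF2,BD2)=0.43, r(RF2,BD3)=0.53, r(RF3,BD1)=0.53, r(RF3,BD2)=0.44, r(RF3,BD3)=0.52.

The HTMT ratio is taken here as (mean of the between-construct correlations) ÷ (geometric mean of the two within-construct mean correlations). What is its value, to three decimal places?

0.858

Mean between = 4.49/9 = 0.4989.
Mean within-RF = 1.90/3 = 0.6333; mean within-BD = 1.60/3 = 0.5333.
Geometric mean = √(0.6333 × 0.5333) = 0.5812.
HTMT = 0.4989 / 0.5812 = 0.858.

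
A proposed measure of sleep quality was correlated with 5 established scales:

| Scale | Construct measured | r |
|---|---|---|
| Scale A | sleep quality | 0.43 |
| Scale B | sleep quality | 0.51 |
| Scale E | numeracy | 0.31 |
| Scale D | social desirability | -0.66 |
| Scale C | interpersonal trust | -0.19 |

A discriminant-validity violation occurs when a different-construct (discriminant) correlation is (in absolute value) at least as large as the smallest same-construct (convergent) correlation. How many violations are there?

Convergent (same construct = sleep quality): Scale A, Scale B.
Smallest convergent = 0.43. Discriminant |r|: 0.31, 0.66, 0.19; count ≥ 0.43 → 1.

1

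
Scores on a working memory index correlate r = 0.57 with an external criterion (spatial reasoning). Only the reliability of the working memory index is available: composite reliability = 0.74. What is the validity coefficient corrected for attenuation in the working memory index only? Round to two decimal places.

Single correction: r_c = r_obs / √r_xx = 0.57 / √0.74 = 0.57 / 0.8602 ≈ 0.66.

0.66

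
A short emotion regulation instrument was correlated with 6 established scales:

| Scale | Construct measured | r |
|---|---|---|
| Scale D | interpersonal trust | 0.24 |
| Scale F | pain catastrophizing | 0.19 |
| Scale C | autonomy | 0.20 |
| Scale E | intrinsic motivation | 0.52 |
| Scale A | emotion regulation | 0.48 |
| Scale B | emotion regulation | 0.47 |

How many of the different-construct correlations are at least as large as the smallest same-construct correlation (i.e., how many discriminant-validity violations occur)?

1

Convergent (same construct = emotion regulation): Scale A, Scale B.
Smallest convergent = 0.47. Discriminant values: 0.24, 0.19, 0.20, 0.52; count ≥ 0.47 → 1.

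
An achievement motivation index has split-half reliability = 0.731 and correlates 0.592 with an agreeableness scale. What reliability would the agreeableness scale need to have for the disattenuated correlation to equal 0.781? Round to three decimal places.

0.786

r_true = r_obs / √(r_xx · r_yy) ⇒ 0.781 = 0.592 / √(0.731 · r_yy).
√(0.731 · r_yy) = 0.592 / 0.781 = 0.7580; 0.731 · r_yy = 0.5746; r_yy = 0.5746 / 0.731 ≈ 0.786.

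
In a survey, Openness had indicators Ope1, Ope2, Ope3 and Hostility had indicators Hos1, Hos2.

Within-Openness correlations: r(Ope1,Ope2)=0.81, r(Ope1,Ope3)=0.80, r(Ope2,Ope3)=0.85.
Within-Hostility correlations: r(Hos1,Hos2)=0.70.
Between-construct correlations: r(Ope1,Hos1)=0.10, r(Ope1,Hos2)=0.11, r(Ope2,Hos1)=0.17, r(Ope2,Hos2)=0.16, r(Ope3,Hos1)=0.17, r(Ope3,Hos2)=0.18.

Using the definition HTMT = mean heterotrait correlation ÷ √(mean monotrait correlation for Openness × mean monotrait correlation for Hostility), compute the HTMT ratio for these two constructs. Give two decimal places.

0.20

Mean heterotrait r = 0.89/6 = 0.1483.
Mean within-Ope = 2.46/3 = 0.8200; mean within-Hos = 0.70/1 = 0.7000.
Geometric mean = √(0.8200 × 0.7000) = 0.7576.
HTMT = 0.1483 / 0.7576 = 0.20.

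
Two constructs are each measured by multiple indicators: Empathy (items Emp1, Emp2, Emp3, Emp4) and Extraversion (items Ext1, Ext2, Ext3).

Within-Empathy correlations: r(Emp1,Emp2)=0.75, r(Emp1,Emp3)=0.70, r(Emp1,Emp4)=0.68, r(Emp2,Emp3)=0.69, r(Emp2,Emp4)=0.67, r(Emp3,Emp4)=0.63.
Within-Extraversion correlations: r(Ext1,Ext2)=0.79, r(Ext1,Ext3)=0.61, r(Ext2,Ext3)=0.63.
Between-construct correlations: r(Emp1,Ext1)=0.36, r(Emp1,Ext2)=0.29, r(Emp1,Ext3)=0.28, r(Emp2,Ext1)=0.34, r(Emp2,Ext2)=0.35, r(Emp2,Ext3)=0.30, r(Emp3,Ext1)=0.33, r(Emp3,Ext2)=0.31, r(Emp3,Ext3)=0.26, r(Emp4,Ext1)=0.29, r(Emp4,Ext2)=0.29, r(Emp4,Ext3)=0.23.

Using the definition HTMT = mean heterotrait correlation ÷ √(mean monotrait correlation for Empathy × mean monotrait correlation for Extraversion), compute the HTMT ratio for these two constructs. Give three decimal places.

0.444

Mean heterotrait r = 3.63/12 = 0.3025.
Mean within-Emp = 4.12/6 = 0.6867; mean within-Ext = 2.03/3 = 0.6767.
Geometric mean = √(0.6867 × 0.6767) = 0.6817.
HTMT = 0.3025 / 0.6817 = 0.444.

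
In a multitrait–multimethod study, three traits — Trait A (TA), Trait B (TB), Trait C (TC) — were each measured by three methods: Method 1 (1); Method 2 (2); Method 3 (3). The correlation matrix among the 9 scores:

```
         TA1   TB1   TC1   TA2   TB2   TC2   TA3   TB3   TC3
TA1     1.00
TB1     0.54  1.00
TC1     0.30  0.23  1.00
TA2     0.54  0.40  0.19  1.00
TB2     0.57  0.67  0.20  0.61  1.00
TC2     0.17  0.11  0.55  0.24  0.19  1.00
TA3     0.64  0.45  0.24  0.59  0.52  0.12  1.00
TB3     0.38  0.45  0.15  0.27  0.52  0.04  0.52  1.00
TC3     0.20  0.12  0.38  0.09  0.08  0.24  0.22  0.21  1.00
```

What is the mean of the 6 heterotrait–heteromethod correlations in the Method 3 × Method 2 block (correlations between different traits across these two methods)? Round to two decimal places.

0.19

HTHM values (method 3 × method 2): 0.52, 0.12, 0.27, 0.04, 0.09, 0.08; mean = 1.12/6 = 0.19.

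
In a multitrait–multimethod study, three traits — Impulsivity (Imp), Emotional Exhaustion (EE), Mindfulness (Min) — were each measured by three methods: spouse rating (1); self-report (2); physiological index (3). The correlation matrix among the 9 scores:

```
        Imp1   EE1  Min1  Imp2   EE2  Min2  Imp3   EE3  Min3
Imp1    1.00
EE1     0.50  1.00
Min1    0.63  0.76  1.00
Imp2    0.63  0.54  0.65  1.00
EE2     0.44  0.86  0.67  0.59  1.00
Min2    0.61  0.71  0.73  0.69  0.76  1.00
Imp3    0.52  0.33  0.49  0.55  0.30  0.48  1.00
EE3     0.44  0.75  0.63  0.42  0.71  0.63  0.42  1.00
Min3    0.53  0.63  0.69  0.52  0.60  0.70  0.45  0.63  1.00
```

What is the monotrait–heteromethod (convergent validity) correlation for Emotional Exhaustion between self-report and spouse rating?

Same trait (EE), different methods: r(EE2, EE1) = 0.86.

0.86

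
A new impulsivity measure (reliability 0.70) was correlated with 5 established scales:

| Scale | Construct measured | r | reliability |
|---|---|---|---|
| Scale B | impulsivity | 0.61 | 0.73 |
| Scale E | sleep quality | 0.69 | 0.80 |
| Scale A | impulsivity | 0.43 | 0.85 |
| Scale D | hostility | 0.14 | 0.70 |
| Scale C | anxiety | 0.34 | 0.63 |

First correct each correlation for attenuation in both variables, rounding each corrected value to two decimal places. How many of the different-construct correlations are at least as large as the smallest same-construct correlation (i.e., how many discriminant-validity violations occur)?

1

Disattenuated r (r / √(r_scale · r_new)):
  Scale B (conv): 0.61 / √(0.73·0.70) = 0.85
  Scale E (disc): 0.69 / √(0.80·0.70) = 0.92
  Scale A (conv): 0.43 / √(0.85·0.70) = 0.56
  Scale D (disc): 0.14 / √(0.70·0.70) = 0.20
  Scale C (disc): 0.34 / √(0.63·0.70) = 0.51
Smallest convergent = 0.56. Discriminant values: 0.92, 0.20, 0.51; count ≥ 0.56 → 1.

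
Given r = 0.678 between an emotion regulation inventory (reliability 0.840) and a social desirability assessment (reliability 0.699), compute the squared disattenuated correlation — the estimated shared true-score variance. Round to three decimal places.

Disattenuated r = 0.678 / √(0.840 × 0.699) = 0.678 / 0.7663 = 0.8848.
Shared true-score variance = 0.8848² = 0.7829 ≈ 0.783.

0.783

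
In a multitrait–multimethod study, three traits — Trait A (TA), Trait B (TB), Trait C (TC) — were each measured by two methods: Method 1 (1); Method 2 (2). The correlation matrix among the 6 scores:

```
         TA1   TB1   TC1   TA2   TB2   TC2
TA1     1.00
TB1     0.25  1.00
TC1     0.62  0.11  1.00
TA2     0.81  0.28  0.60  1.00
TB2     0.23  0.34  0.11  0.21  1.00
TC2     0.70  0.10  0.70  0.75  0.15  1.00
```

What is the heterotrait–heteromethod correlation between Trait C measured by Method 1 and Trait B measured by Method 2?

0.11

Different traits and methods: r(TC1, TB2) = 0.11.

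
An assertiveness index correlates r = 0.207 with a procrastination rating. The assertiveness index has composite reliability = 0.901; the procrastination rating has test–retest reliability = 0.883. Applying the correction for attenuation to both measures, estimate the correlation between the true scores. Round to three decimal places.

r_true = r_obs / √(r_xx · r_yy) = 0.207 / √(0.901 × 0.883) = 0.207 / √0.795583 = 0.207 / 0.8920 ≈ 0.232.

0.232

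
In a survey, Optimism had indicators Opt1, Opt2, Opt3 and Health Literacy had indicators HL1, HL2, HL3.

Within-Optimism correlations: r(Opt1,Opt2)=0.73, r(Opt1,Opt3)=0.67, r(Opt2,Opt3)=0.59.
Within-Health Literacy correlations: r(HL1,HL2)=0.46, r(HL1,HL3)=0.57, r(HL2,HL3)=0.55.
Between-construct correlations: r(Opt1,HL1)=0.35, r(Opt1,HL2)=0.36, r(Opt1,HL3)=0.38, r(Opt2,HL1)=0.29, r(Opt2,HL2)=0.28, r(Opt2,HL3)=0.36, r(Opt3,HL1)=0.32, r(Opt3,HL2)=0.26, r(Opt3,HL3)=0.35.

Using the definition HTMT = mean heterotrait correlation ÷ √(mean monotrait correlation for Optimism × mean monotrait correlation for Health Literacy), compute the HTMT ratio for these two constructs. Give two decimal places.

Between-construct mean = 2.95/9 = 0.3278.
Mean within-Opt = 1.99/3 = 0.6633; mean within-HL = 1.58/3 = 0.5267.
Geometric mean = √(0.6633 × 0.5267) = 0.5911.
HTMT = 0.3278 / 0.5911 = 0.55.

0.55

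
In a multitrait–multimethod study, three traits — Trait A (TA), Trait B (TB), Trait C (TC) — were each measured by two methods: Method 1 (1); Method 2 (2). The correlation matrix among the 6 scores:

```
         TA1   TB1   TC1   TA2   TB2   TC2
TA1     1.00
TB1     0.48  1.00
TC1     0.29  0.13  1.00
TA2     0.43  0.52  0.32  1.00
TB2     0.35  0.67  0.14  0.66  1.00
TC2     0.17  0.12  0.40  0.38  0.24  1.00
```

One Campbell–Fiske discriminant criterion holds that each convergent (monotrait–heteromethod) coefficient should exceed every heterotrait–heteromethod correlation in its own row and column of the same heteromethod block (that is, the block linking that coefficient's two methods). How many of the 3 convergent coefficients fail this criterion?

Each convergent coefficient versus the relevant comparison correlations:
TA (methods 1·2): 0.43 vs {0.35, 0.52, 0.17, 0.32} → fail.
TB (methods 1·2): 0.67 vs {0.52, 0.35, 0.12, 0.14} → pass.
TC (methods 1·2): 0.40 vs {0.32, 0.17, 0.14, 0.12} → pass.
1 of 3 fail.

1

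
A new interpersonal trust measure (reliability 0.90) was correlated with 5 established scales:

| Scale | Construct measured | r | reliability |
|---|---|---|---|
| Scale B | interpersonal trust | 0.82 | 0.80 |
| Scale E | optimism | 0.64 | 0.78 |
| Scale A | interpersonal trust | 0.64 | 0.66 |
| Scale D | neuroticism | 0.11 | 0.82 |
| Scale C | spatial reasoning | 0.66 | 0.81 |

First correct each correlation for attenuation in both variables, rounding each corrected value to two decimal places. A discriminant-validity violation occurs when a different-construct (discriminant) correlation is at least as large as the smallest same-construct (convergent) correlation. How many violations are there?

0

Disattenuated r (r / √(r_scale · r_new)):
  Scale B (conv): 0.82 / √(0.80·0.90) = 0.97
  Scale E (disc): 0.64 / √(0.78·0.90) = 0.76
  Scale A (conv): 0.64 / √(0.66·0.90) = 0.83
  Scale D (disc): 0.11 / √(0.82·0.90) = 0.13
  Scale C (disc): 0.66 / √(0.81·0.90) = 0.77
Smallest convergent = 0.83. Discriminant values: 0.76, 0.13, 0.77; count ≥ 0.83 → 0.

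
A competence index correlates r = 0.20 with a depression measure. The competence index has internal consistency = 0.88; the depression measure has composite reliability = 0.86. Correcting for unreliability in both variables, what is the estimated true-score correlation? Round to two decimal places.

r_true = r_obs / √(r_xx · r_yy) = 0.20 / √(0.88 × 0.86) = 0.20 / √0.7568 = 0.20 / 0.8699 ≈ 0.23.

0.23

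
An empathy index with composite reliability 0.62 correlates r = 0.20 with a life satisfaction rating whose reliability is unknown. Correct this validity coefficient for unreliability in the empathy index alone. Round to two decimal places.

0.25

Single correction: r_c = r_obs / √r_xx = 0.20 / √0.62 = 0.20 / 0.7874 ≈ 0.25.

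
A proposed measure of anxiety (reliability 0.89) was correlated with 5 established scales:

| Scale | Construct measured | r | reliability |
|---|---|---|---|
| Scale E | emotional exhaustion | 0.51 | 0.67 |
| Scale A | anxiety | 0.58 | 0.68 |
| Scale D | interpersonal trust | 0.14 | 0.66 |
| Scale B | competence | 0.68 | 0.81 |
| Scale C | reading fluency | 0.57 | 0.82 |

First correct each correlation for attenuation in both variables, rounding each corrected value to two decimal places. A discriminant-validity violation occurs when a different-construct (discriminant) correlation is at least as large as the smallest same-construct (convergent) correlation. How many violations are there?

1

Disattenuated r (r / √(r_scale · r_new)):
  Scale E (disc): 0.51 / √(0.67·0.89) = 0.66
  Scale A (conv): 0.58 / √(0.68·0.89) = 0.75
  Scale D (disc): 0.14 / √(0.66·0.89) = 0.18
  Scale B (disc): 0.68 / √(0.81·0.89) = 0.80
  Scale C (disc): 0.57 / √(0.82·0.89) = 0.67
Smallest convergent = 0.75. Discriminant values: 0.66, 0.18, 0.80, 0.67; count ≥ 0.75 → 1.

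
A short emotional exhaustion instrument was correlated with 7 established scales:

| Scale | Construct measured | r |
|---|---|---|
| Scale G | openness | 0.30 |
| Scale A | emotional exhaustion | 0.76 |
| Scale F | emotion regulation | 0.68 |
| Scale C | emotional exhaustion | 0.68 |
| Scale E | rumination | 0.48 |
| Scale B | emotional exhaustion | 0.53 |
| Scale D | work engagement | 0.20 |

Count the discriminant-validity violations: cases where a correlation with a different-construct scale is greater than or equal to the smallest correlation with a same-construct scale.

1

Convergent (same construct = emotional exhaustion): Scale A, Scale C, Scale B.
Smallest convergent = 0.53. Discriminant values: 0.30, 0.68, 0.48, 0.20; count ≥ 0.53 → 1.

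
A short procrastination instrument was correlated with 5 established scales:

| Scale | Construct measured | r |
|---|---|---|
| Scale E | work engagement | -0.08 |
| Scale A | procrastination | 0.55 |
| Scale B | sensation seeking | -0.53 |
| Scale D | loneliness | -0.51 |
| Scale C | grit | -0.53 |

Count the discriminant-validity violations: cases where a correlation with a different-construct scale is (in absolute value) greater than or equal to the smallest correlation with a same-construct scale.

0

Convergent (same construct = procrastination): Scale A.
Smallest convergent = 0.55. Discriminant |r|: 0.08, 0.53, 0.51, 0.53; count ≥ 0.55 → 0.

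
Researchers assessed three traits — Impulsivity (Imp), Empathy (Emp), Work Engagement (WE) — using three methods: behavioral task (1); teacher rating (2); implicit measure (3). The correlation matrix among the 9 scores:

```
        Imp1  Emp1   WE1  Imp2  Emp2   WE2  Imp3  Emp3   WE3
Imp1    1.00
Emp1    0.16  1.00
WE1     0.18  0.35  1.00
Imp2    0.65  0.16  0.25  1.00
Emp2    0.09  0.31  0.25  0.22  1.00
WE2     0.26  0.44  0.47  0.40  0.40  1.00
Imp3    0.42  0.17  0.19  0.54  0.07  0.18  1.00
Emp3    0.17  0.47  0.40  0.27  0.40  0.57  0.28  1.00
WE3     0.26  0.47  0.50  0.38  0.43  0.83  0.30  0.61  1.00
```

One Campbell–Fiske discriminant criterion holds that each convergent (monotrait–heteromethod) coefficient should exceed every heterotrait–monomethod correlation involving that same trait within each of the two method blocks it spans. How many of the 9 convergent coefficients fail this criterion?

Each convergent coefficient versus the relevant comparison correlations:
Imp (methods 1·2): 0.65 vs {0.16, 0.22, 0.18, 0.40} → pass.
Imp (methods 1·3): 0.42 vs {0.16, 0.28, 0.18, 0.30} → pass.
Imp (methods 2·3): 0.54 vs {0.22, 0.28, 0.40, 0.30} → pass.
Emp (methods 1·2): 0.31 vs {0.16, 0.22, 0.35, 0.40} → fail.
Emp (methods 1·3): 0.47 vs {0.16, 0.28, 0.35, 0.61} → fail.
Emp (methods 2·3): 0.40 vs {0.22, 0.28, 0.40, 0.61} → fail.
WE (methods 1·2): 0.47 vs {0.18, 0.40, 0.35, 0.40} → pass.
WE (methods 1·3): 0.50 vs {0.18, 0.30, 0.35, 0.61} → fail.
WE (methods 2·3): 0.83 vs {0.40, 0.30, 0.40, 0.61} → pass.
4 of 9 fail.

4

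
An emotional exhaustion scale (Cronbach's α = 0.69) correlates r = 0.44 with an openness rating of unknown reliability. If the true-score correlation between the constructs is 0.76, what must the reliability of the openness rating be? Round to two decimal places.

0.49

r_true = r_obs / √(r_xx · r_yy) ⇒ 0.76 = 0.44 / √(0.69 · r_yy).
√(0.69 · r_yy) = 0.44 / 0.76 = 0.5789; 0.69 · r_yy = 0.3351; r_yy = 0.3351 / 0.69 ≈ 0.49.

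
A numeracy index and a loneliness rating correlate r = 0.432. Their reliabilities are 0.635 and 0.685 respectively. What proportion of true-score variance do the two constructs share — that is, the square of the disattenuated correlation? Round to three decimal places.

0.429

Disattenuated r = 0.432 / √(0.635 × 0.685) = 0.432 / 0.6595 = 0.6550.
Shared true-score variance = 0.6550² = 0.4290 ≈ 0.429.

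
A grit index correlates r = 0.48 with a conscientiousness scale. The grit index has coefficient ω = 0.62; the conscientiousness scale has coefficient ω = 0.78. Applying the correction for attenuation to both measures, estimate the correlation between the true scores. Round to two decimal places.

0.69

r_true = r_obs / √(r_xx · r_yy) = 0.48 / √(0.62 × 0.78) = 0.48 / √0.4836 = 0.48 / 0.6954 ≈ 0.69.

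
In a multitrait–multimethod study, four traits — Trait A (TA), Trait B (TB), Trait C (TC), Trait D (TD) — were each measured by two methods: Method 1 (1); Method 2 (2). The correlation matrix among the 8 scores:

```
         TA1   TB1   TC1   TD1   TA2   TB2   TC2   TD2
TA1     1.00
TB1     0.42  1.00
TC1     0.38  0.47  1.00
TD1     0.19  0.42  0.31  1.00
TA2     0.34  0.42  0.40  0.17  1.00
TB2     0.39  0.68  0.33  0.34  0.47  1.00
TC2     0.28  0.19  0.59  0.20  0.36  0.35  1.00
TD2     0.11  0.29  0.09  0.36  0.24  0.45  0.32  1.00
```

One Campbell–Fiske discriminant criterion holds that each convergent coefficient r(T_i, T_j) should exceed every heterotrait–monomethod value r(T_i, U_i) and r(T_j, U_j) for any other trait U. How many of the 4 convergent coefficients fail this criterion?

2

Convergent coefficients and their comparison sets:
TA (methods 1·2): 0.34 vs {0.42, 0.47, 0.38, 0.36, 0.19, 0.24} → fail.
TB (methods 1·2): 0.68 vs {0.42, 0.47, 0.47, 0.35, 0.42, 0.45} → pass.
TC (methods 1·2): 0.59 vs {0.38, 0.36, 0.47, 0.35, 0.31, 0.32} → pass.
TD (methods 1·2): 0.36 vs {0.19, 0.24, 0.42, 0.45, 0.31, 0.32} → fail.
2 of 4 fail.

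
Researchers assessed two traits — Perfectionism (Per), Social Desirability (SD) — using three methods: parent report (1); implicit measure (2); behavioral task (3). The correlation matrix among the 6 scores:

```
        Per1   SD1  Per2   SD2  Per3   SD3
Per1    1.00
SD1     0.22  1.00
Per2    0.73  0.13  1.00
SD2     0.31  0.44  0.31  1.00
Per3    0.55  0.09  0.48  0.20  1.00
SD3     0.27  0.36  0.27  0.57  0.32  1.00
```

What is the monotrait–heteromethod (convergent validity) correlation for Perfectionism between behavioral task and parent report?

Same trait (Per), different methods: r(Per3, Per1) = 0.55.

0.55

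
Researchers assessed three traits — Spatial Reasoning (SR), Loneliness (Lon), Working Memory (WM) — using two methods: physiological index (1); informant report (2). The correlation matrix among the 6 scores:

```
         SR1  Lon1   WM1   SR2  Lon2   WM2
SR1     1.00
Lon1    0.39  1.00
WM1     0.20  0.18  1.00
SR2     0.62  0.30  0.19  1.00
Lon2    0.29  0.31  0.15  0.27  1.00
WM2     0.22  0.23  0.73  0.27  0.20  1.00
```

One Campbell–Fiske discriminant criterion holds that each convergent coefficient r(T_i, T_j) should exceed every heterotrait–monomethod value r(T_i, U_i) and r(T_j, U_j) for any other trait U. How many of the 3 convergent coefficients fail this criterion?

Each convergent coefficient versus the relevant comparison correlations:
SR (methods 1·2): 0.62 vs {0.39, 0.27, 0.20, 0.27} → pass.
Lon (methods 1·2): 0.31 vs {0.39, 0.27, 0.18, 0.20} → fail.
WM (methods 1·2): 0.73 vs {0.20, 0.27, 0.18, 0.20} → pass.
1 of 3 fail.

1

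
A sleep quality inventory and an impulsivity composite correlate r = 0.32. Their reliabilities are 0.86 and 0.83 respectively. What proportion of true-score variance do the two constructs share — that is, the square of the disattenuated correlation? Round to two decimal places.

0.14

Disattenuated r = 0.32 / √(0.86 × 0.83) = 0.32 / 0.8449 = 0.3787.
Shared true-score variance = 0.3787² = 0.1434 ≈ 0.14.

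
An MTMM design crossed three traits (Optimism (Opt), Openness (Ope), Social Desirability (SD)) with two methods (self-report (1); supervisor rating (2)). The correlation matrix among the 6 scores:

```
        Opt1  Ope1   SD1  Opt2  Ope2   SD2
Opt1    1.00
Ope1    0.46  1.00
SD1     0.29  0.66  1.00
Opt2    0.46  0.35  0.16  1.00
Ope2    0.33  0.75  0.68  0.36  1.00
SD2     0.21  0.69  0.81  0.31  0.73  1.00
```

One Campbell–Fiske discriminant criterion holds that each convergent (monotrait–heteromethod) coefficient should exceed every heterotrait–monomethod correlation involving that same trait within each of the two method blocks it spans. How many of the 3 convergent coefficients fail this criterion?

1

Checking each validity diagonal entry against its comparison values:
Opt (methods 1·2): 0.46 vs {0.46, 0.36, 0.29, 0.31} → fail.
Ope (methods 1·2): 0.75 vs {0.46, 0.36, 0.66, 0.73} → pass.
SD (methods 1·2): 0.81 vs {0.29, 0.31, 0.66, 0.73} → pass.
1 of 3 fail.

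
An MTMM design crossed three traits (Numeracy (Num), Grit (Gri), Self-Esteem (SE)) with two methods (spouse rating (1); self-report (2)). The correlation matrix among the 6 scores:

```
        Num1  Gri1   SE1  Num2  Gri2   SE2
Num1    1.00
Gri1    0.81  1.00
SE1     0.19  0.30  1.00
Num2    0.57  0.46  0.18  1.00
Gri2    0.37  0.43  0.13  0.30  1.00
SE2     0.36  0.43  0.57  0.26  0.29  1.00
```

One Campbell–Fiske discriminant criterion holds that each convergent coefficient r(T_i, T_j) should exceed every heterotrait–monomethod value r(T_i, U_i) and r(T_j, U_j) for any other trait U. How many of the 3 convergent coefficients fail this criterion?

2

Checking each validity diagonal entry against its comparison values:
Num (methods 1·2): 0.57 vs {0.81, 0.30, 0.19, 0.26} → fail.
Gri (methods 1·2): 0.43 vs {0.81, 0.30, 0.30, 0.29} → fail.
SE (methods 1·2): 0.57 vs {0.19, 0.26, 0.30, 0.29} → pass.
2 of 3 fail.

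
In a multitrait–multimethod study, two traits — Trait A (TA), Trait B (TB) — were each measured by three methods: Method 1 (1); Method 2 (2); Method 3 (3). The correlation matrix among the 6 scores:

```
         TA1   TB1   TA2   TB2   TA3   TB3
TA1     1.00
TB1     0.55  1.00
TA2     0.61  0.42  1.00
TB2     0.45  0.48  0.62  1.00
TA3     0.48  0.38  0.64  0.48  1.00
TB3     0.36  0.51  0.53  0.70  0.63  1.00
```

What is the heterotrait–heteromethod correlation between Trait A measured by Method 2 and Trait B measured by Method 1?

0.42

Different traits and methods: r(TA2, TB1) = 0.42.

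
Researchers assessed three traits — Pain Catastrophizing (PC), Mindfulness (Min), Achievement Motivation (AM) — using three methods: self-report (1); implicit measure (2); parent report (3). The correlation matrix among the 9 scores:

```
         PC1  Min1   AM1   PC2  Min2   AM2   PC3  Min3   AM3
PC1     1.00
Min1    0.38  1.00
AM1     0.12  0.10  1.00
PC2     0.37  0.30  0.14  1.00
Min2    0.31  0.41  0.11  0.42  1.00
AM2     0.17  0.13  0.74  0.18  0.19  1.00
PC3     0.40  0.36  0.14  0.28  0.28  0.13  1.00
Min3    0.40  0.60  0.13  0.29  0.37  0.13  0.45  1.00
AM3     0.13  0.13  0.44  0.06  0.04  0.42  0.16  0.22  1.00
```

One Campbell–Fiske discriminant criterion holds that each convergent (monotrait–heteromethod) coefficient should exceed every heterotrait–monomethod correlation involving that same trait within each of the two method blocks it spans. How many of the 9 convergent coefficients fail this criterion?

Convergent coefficients and their comparison sets:
PC (methods 1·2): 0.37 vs {0.38, 0.42, 0.12, 0.18} → fail.
PC (methods 1·3): 0.40 vs {0.38, 0.45, 0.12, 0.16} → fail.
PC (methods 2·3): 0.28 vs {0.42, 0.45, 0.18, 0.16} → fail.
Min (methods 1·2): 0.41 vs {0.38, 0.42, 0.10, 0.19} → fail.
Min (methods 1·3): 0.60 vs {0.38, 0.45, 0.10, 0.22} → pass.
Min (methods 2·3): 0.37 vs {0.42, 0.45, 0.19, 0.22} → fail.
AM (methods 1·2): 0.74 vs {0.12, 0.18, 0.10, 0.19} → pass.
AM (methods 1·3): 0.44 vs {0.12, 0.16, 0.10, 0.22} → pass.
AM (methods 2·3): 0.42 vs {0.18, 0.16, 0.19, 0.22} → pass.
5 of 9 fail.

5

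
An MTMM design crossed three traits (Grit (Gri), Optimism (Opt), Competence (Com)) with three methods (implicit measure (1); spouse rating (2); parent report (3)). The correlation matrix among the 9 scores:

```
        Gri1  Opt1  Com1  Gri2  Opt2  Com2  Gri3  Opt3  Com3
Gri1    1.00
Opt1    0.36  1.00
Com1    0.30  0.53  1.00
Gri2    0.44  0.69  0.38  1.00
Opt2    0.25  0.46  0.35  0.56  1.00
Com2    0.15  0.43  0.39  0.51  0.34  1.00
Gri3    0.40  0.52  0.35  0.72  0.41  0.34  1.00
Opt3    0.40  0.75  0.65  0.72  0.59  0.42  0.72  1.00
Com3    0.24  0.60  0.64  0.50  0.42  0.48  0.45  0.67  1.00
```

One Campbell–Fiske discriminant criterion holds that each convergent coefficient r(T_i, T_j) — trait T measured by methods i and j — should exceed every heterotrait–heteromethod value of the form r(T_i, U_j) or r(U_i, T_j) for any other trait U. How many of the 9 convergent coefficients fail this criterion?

8

Checking each validity diagonal entry against its comparison values:
Gri (methods 1·2): 0.44 vs {0.25, 0.69, 0.15, 0.38} → fail.
Gri (methods 1·3): 0.40 vs {0.40, 0.52, 0.24, 0.35} → fail.
Gri (methods 2·3): 0.72 vs {0.72, 0.41, 0.50, 0.34} → fail.
Opt (methods 1·2): 0.46 vs {0.69, 0.25, 0.43, 0.35} → fail.
Opt (methods 1·3): 0.75 vs {0.52, 0.40, 0.60, 0.65} → pass.
Opt (methods 2·3): 0.59 vs {0.41, 0.72, 0.42, 0.42} → fail.
Com (methods 1·2): 0.39 vs {0.38, 0.15, 0.35, 0.43} → fail.
Com (methods 1·3): 0.64 vs {0.35, 0.24, 0.65, 0.60} → fail.
Com (methods 2·3): 0.48 vs {0.34, 0.50, 0.42, 0.42} → fail.
8 of 9 fail.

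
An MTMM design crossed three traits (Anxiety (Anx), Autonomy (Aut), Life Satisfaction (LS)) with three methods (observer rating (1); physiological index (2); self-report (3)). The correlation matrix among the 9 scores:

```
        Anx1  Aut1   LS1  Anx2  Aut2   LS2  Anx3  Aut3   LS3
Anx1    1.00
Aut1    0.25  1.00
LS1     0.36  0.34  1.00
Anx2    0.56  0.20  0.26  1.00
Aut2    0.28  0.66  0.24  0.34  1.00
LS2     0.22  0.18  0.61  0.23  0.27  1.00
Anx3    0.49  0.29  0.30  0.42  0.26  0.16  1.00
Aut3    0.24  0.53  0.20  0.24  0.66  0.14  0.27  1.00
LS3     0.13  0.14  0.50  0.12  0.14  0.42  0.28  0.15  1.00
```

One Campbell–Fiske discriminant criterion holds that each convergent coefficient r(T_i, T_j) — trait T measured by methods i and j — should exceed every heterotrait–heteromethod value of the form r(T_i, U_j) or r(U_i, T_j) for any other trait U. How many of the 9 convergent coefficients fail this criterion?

0

Convergent coefficients and their comparison sets:
Anx (methods 1·2): 0.56 vs {0.28, 0.20, 0.22, 0.26} → pass.
Anx (methods 1·3): 0.49 vs {0.24, 0.29, 0.13, 0.30} → pass.
Anx (methods 2·3): 0.42 vs {0.24, 0.26, 0.12, 0.16} → pass.
Aut (methods 1·2): 0.66 vs {0.20, 0.28, 0.18, 0.24} → pass.
Aut (methods 1·3): 0.53 vs {0.29, 0.24, 0.14, 0.20} → pass.
Aut (methods 2·3): 0.66 vs {0.26, 0.24, 0.14, 0.14} → pass.
LS (methods 1·2): 0.61 vs {0.26, 0.22, 0.24, 0.18} → pass.
LS (methods 1·3): 0.50 vs {0.30, 0.13, 0.20, 0.14} → pass.
LS (methods 2·3): 0.42 vs {0.16, 0.12, 0.14, 0.14} → pass.
0 of 9 fail.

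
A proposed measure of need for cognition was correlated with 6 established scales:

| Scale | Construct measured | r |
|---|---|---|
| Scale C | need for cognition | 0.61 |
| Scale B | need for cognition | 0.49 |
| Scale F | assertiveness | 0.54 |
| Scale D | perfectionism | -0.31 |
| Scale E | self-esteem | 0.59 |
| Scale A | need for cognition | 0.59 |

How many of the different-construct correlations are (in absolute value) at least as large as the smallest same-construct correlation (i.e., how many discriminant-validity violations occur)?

2

Convergent (same construct = need for cognition): Scale C, Scale B, Scale A.
Smallest convergent = 0.49. Discriminant |r|: 0.54, 0.31, 0.59; count ≥ 0.49 → 2.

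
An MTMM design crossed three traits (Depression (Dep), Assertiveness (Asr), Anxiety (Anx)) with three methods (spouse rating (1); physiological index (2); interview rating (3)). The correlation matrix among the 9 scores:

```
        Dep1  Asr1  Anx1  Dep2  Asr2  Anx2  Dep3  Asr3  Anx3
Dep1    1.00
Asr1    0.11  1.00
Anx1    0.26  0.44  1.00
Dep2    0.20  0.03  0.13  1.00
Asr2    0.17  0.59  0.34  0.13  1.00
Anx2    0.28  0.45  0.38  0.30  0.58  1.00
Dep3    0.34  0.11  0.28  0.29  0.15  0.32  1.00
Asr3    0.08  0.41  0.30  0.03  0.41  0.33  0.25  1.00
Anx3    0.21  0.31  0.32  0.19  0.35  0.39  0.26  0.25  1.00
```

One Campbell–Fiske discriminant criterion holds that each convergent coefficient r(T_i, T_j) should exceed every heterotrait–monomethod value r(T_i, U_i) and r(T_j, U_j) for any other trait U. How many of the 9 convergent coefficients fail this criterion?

7

Convergent coefficients and their comparison sets:
Dep (methods 1·2): 0.20 vs {0.11, 0.13, 0.26, 0.30} → fail.
Dep (methods 1·3): 0.34 vs {0.11, 0.25, 0.26, 0.26} → pass.
Dep (methods 2·3): 0.29 vs {0.13, 0.25, 0.30, 0.26} → fail.
Asr (methods 1·2): 0.59 vs {0.11, 0.13, 0.44, 0.58} → pass.
Asr (methods 1·3): 0.41 vs {0.11, 0.25, 0.44, 0.25} → fail.
Asr (methods 2·3): 0.41 vs {0.13, 0.25, 0.58, 0.25} → fail.
Anx (methods 1·2): 0.38 vs {0.26, 0.30, 0.44, 0.58} → fail.
Anx (methods 1·3): 0.32 vs {0.26, 0.26, 0.44, 0.25} → fail.
Anx (methods 2·3): 0.39 vs {0.30, 0.26, 0.58, 0.25} → fail.
7 of 9 fail.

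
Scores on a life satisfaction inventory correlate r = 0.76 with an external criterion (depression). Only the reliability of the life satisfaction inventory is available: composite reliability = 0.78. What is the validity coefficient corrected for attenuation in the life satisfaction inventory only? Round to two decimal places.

0.86

Single correction: r_c = r_obs / √r_xx = 0.76 / √0.78 = 0.76 / 0.8832 ≈ 0.86.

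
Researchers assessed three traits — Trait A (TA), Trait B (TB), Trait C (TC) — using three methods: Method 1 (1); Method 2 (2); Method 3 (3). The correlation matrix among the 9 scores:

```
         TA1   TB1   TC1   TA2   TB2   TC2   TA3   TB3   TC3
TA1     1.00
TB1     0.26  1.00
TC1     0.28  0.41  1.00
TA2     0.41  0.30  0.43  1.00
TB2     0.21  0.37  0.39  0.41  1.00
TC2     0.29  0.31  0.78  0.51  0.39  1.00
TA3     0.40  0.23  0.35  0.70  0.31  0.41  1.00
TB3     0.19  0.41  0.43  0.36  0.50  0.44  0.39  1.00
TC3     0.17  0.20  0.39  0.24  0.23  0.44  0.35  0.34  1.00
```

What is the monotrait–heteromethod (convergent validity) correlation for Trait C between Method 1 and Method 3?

Same trait (TC), different methods: r(TC1, TC3) = 0.39.

0.39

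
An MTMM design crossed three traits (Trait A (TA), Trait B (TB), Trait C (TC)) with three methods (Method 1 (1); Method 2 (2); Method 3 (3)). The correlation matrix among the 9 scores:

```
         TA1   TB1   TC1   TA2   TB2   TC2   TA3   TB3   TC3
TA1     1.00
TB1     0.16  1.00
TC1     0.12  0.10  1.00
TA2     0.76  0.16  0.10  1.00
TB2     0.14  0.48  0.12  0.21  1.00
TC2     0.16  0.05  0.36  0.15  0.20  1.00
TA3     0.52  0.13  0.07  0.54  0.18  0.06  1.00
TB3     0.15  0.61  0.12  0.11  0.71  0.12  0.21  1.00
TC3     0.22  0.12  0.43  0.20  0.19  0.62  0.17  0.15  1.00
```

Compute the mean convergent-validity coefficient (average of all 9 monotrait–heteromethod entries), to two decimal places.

Convergent values: 0.76, 0.52, 0.54, 0.48, 0.61, 0.71, 0.36, 0.43, 0.62; mean = 5.03/9 = 0.56.

0.56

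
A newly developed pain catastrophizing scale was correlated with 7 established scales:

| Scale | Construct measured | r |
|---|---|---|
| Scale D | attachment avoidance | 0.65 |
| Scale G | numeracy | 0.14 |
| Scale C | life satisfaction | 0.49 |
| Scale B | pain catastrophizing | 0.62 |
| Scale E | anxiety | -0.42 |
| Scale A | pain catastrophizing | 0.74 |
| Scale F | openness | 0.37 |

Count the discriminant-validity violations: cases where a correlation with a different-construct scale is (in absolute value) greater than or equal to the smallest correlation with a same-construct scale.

1

Convergent (same construct = pain catastrophizing): Scale B, Scale A.
Smallest convergent = 0.62. Discriminant |r|: 0.65, 0.14, 0.49, 0.42, 0.37; count ≥ 0.62 → 1.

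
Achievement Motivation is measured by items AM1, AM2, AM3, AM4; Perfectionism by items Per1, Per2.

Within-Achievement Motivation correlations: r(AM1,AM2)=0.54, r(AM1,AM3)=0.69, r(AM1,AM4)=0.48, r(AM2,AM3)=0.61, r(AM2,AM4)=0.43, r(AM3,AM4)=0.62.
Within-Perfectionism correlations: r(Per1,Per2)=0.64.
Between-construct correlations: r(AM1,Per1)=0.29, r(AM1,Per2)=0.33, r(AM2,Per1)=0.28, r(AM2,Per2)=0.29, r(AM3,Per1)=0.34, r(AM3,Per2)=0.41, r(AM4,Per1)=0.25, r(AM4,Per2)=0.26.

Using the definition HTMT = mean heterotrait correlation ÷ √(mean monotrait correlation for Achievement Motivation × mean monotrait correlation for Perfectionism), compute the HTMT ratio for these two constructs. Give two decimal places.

0.51

Between-construct mean = 2.45/8 = 0.3063.
Mean within-AM = 3.37/6 = 0.5617; mean within-Per = 0.64/1 = 0.6400.
Geometric mean = √(0.5617 × 0.6400) = 0.5996.
HTMT = 0.3063 / 0.5996 = 0.51.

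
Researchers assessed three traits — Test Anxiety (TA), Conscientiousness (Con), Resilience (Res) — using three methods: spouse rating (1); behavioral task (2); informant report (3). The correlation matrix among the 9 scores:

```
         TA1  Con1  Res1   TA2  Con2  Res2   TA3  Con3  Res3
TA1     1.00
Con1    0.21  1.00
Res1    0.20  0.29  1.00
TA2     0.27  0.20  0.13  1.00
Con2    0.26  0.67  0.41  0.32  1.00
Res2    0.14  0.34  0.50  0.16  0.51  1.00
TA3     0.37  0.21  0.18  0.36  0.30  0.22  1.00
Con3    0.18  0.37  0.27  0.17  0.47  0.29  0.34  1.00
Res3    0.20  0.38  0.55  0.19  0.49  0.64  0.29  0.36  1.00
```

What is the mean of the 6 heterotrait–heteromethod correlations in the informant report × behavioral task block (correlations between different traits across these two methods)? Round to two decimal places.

0.28

HTHM values (method 3 × method 2): 0.30, 0.22, 0.17, 0.29, 0.19, 0.49; mean = 1.66/6 = 0.28.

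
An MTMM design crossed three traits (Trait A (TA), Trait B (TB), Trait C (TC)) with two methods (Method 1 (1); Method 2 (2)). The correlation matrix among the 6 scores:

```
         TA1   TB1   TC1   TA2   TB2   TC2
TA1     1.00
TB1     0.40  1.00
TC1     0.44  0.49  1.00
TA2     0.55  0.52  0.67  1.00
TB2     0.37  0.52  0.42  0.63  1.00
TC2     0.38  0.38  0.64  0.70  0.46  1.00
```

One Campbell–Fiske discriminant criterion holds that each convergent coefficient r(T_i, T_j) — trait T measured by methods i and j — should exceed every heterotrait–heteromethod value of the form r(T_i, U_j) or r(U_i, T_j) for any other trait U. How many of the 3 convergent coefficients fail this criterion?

Convergent coefficients and their comparison sets:
TA (methods 1·2): 0.55 vs {0.37, 0.52, 0.38, 0.67} → fail.
TB (methods 1·2): 0.52 vs {0.52, 0.37, 0.38, 0.42} → fail.
TC (methods 1·2): 0.64 vs {0.67, 0.38, 0.42, 0.38} → fail.
3 of 3 fail.

3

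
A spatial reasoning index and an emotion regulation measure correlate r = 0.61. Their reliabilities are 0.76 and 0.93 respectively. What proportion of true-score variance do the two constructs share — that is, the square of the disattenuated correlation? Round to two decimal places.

Disattenuated r = 0.61 / √(0.76 × 0.93) = 0.61 / 0.8407 = 0.7256.
Shared true-score variance = 0.7256² = 0.5265 ≈ 0.53.

0.53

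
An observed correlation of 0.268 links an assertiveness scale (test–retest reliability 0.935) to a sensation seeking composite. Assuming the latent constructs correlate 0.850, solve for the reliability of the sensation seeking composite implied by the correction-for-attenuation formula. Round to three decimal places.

r_true = r_obs / √(r_xx · r_yy) ⇒ 0.850 = 0.268 / √(0.935 · r_yy).
√(0.935 · r_yy) = 0.268 / 0.850 = 0.3153; 0.935 · r_yy = 0.0994; r_yy = 0.0994 / 0.935 ≈ 0.106.

0.106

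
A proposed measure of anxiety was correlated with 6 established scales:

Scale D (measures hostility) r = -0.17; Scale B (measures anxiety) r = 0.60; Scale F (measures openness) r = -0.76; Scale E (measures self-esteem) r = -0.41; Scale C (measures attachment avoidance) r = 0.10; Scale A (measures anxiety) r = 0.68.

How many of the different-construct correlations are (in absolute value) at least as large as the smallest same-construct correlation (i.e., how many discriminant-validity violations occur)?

Convergent (same construct = anxiety): Scale B, Scale A.
Smallest convergent = 0.60. Discriminant |r|: 0.17, 0.76, 0.41, 0.10; count ≥ 0.60 → 1.

1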